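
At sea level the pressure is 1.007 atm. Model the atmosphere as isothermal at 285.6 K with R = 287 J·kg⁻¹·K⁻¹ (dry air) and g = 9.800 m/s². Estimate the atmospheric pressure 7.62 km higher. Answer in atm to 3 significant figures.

P ≈ 0.405 atm

Scale height: H = RT/g = 287 × 285.6 / 9.800 = 8364.0 m.
Barometric formula: P = P₀ exp(−z/H).
z/H = 7620.0/8364.0 = 0.91105; exp(−0.91105) = 0.40210.
P = 1.007 × 0.40210 = 0.40491 atm.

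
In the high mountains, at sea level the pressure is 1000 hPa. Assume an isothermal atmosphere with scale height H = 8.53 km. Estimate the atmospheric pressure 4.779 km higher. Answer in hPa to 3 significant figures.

Barometric formula: P = P₀ exp(−z/H).
z/H = 4779.0/8530.0 = 0.56026; exp(−0.56026) = 0.57106.
P = 1000 × 0.57106 = 571.06 hPa.

P ≈ 571 hPa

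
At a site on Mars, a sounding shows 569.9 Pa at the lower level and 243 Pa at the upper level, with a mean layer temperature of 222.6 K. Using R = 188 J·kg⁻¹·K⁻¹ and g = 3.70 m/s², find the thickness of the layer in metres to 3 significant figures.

Hypsometric equation: Δz = (R T̄/g) ln(P₁/P₂).
R T̄/g = 188 × 222.6 / 3.70 = 11310 m.
ln(569.9/243) = ln(2.3453) = 0.85241.
Δz = 11310 × 0.85241 = 9640.8 m.

Δz ≈ 9640 m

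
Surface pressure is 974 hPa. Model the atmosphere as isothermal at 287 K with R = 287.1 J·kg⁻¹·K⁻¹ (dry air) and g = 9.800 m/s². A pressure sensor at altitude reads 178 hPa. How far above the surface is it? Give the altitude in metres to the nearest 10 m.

Scale height: H = RT/g = 287.1 × 287 / 9.800 = 8407.9 m.
Invert the barometric formula: z = H ln(P₀/P).
P₀/P = 974/178 = 5.4719; ln(5.4719) = 1.6996.
z = 8407.9 × 1.6996 = 14290 m.

z ≈ 14290 m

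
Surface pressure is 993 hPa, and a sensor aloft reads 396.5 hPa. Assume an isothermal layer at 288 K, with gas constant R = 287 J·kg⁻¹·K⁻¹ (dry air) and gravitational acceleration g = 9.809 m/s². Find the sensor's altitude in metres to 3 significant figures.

Scale height: H = RT/g = 287 × 288 / 9.809 = 8426.5 m.
Invert the barometric formula: z = H ln(P₀/P).
P₀/P = 993/396.5 = 2.5044; ln(2.5044) = 0.91805.
z = 8426.5 × 0.91805 = 7735.9 m.

z ≈ 7740 m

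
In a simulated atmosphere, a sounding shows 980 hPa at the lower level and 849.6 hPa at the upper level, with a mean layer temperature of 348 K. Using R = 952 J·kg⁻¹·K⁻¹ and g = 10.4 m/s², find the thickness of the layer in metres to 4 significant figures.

Δz ≈ 4549 m

Hypsometric equation: Δz = (R T̄/g) ln(P₁/P₂).
R T̄/g = 952 × 348 / 10.4 = 31855 m.
ln(980/849.6) = ln(1.1535) = 0.14280.
Δz = 31855 × 0.14280 = 4548.9 m.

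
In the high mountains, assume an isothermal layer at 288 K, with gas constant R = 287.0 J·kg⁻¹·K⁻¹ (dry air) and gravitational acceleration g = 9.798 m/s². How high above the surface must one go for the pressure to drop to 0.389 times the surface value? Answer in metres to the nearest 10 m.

z ≈ 7970 m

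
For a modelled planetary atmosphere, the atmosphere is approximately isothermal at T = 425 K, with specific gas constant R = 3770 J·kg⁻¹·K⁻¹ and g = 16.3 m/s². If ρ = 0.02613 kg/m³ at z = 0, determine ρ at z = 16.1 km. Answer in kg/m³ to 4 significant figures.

ρ ≈ 0.02218 kg/m³

Scale height: H = RT/g = 3770 × 425 / 16.3 = 98298 m.
In an isothermal atmosphere, density decays like pressure: ρ = ρ₀ exp(−z/H).
z/H = 16100/98298 = 0.16379; exp(−0.16379) = 0.84892.
ρ = 0.02613 × 0.84892 = 0.022182 kg/m³.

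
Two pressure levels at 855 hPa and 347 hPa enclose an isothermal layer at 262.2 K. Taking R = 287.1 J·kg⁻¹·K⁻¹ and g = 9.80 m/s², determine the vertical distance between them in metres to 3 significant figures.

Hypsometric equation: Δz = (R T̄/g) ln(P₁/P₂).
R T̄/g = 287.1 × 262.2 / 9.80 = 7681.4 m.
ln(855/347) = ln(2.4640) = 0.90179.
Δz = 7681.4 × 0.90179 = 6927.0 m.

Δz ≈ 6930 m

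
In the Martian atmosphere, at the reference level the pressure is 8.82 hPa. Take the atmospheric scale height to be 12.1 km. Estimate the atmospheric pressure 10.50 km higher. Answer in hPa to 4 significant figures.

P ≈ 3.703 hPa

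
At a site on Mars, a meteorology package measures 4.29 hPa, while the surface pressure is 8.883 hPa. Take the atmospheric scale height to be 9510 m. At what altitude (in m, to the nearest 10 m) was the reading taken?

z ≈ 6920 m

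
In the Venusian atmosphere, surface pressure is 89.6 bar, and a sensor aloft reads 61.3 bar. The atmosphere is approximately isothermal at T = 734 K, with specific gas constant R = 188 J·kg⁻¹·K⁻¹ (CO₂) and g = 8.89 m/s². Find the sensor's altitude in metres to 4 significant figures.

z ≈ 5892 m

Scale height: H = RT/g = 188 × 734 / 8.89 = 15522 m.
Invert the barometric formula: z = H ln(P₀/P).
P₀/P = 89.6/61.3 = 1.4617; ln(1.4617) = 0.37960.
z = 15522 × 0.37960 = 5892.2 m.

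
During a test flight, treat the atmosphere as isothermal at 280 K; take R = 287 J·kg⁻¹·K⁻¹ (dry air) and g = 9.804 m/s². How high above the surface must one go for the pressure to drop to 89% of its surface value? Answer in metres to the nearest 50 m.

Scale height: H = RT/g = 287 × 280 / 9.804 = 8196.7 m.
Set P/P₀ = exp(−z/H) = 0.89, so z = −H ln(0.89).
−ln(0.89) = 0.11653; z = 8196.7 × 0.11653 = 955.16 m.

z ≈ 950 m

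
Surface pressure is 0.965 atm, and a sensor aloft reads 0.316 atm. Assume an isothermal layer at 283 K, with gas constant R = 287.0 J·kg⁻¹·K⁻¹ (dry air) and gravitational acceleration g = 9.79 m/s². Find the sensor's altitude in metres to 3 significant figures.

Scale height: H = RT/g = 287.0 × 283 / 9.79 = 8296.3 m.
Invert the barometric formula: z = H ln(P₀/P).
P₀/P = 0.965/0.316 = 3.0538; ln(3.0538) = 1.1164.
z = 8296.3 × 1.1164 = 9262.0 m.

z ≈ 9260 m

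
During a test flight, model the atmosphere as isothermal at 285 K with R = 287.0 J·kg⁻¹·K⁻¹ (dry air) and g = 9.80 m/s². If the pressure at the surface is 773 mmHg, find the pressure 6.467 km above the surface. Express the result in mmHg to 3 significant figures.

P ≈ 356 mmHg

Scale height: H = RT/g = 287.0 × 285 / 9.80 = 8346.4 m.
Barometric formula: P = P₀ exp(−z/H).
z/H = 6467.0/8346.4 = 0.77483; exp(−0.77483) = 0.46078.
P = 773 × 0.46078 = 356.18 mmHg.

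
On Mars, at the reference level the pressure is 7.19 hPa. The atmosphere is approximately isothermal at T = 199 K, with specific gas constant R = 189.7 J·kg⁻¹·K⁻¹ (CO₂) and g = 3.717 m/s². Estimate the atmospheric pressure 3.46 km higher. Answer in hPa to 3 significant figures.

Scale height: H = RT/g = 189.7 × 199 / 3.717 = 10156 m.
Barometric formula: P = P₀ exp(−z/H).
z/H = 3460.0/10156 = 0.34069; exp(−0.34069) = 0.71128.
P = 7.19 × 0.71128 = 5.1141 hPa.

P ≈ 5.11 hPa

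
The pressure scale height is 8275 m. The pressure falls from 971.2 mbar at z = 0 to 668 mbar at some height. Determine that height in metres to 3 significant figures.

z ≈ 3100 m

Invert the barometric formula: z = H ln(P₀/P).
P₀/P = 971.2/668 = 1.4539; ln(1.4539) = 0.37425.
z = 8275.0 × 0.37425 = 3096.9 m.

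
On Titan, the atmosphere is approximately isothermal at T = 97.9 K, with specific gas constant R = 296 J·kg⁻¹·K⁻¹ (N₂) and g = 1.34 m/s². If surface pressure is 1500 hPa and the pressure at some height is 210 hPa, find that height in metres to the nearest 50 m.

z ≈ 42500 m

Scale height: H = RT/g = 296 × 97.9 / 1.34 = 21626 m.
Invert the barometric formula: z = H ln(P₀/P).
P₀/P = 1500/210 = 7.1429; ln(7.1429) = 1.9661.
z = 21626 × 1.9661 = 42519 m.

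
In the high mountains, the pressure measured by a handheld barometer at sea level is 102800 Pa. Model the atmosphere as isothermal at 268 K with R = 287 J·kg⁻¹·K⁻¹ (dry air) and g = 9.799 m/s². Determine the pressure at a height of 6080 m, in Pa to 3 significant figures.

P ≈ 47400 Pa

Scale height: H = RT/g = 287 × 268 / 9.799 = 7849.4 m.
Barometric formula: P = P₀ exp(−z/H).
z/H = 6080.0/7849.4 = 0.77458; exp(−0.77458) = 0.46090.
P = 102800 × 0.46090 = 47381 Pa.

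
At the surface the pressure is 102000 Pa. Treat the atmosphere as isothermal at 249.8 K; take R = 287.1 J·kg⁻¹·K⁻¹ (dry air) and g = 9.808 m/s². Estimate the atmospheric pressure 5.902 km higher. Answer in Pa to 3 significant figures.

P ≈ 45500 Pa

Scale height: H = RT/g = 287.1 × 249.8 / 9.808 = 7312.2 m.
Barometric formula: P = P₀ exp(−z/H).
z/H = 5902.0/7312.2 = 0.80714; exp(−0.80714) = 0.44613.
P = 102000 × 0.44613 = 45505 Pa.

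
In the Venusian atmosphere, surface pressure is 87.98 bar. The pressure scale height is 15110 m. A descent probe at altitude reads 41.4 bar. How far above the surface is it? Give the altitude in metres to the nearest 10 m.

Invert the barometric formula: z = H ln(P₀/P).
P₀/P = 87.98/41.4 = 2.1251; ln(2.1251) = 0.75382.
z = 15110 × 0.75382 = 11390 m.

z ≈ 11390 m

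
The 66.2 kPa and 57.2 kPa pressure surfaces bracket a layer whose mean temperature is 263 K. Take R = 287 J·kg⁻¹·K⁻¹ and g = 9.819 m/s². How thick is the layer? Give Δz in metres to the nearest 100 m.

Δz ≈ 1100 m

Hypsometric equation: Δz = (R T̄/g) ln(P₁/P₂).
R T̄/g = 287 × 263 / 9.819 = 7687.2 m.
ln(66.2/57.2) = ln(1.1573) = 0.14609.
Δz = 7687.2 × 0.14609 = 1123.0 m.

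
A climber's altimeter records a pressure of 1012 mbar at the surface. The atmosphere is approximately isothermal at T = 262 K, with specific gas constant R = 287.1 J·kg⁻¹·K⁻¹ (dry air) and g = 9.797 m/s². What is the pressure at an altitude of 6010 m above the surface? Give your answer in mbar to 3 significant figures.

P ≈ 463 mbar

Scale height: H = RT/g = 287.1 × 262 / 9.797 = 7677.9 m.
Barometric formula: P = P₀ exp(−z/H).
z/H = 6010.0/7677.9 = 0.78277; exp(−0.78277) = 0.45714.
P = 1012 × 0.45714 = 462.63 mbar.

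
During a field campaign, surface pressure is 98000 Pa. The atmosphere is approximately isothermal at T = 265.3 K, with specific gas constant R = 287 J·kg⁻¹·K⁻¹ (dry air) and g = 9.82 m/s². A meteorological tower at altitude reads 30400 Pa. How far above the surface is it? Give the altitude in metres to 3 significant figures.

Scale height: H = RT/g = 287 × 265.3 / 9.82 = 7753.7 m.
Invert the barometric formula: z = H ln(P₀/P).
P₀/P = 98000/30400 = 3.2237; ln(3.2237) = 1.1705.
z = 7753.7 × 1.1705 = 9075.7 m.

z ≈ 9080 m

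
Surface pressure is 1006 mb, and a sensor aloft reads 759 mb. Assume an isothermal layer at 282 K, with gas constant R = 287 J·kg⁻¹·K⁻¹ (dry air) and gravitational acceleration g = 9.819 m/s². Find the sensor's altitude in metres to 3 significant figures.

z ≈ 2320 m

Scale height: H = RT/g = 287 × 282 / 9.819 = 8242.6 m.
Invert the barometric formula: z = H ln(P₀/P).
P₀/P = 1006/759 = 1.3254; ln(1.3254) = 0.28171.
z = 8242.6 × 0.28171 = 2322.0 m.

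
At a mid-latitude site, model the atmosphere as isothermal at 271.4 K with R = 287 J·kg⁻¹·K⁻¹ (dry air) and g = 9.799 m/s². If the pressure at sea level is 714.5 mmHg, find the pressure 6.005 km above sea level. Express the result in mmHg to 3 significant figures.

Scale height: H = RT/g = 287 × 271.4 / 9.799 = 7949.0 m.
Barometric formula: P = P₀ exp(−z/H).
z/H = 6005.0/7949.0 = 0.75544; exp(−0.75544) = 0.46980.
P = 714.5 × 0.46980 = 335.67 mmHg.

P ≈ 336 mmHg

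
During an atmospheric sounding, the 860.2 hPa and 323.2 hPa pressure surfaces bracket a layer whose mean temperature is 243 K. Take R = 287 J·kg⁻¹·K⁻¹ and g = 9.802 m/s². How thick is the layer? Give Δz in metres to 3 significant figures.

Δz ≈ 6960 m

Hypsometric equation: Δz = (R T̄/g) ln(P₁/P₂).
R T̄/g = 287 × 243 / 9.802 = 7115.0 m.
ln(860.2/323.2) = ln(2.6615) = 0.97889.
Δz = 7115.0 × 0.97889 = 6964.8 m.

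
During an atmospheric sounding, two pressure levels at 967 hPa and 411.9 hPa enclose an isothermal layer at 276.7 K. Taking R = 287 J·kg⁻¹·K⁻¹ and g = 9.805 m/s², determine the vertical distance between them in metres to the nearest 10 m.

Hypsometric equation: Δz = (R T̄/g) ln(P₁/P₂).
R T̄/g = 287 × 276.7 / 9.805 = 8099.2 m.
ln(967/411.9) = ln(2.3477) = 0.85344.
Δz = 8099.2 × 0.85344 = 6912.2 m.

Δz ≈ 6910 m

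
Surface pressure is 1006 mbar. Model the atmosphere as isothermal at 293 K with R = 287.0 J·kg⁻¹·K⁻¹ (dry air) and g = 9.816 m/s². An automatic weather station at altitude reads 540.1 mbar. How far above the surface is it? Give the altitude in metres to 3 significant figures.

z ≈ 5330 m

Scale height: H = RT/g = 287.0 × 293 / 9.816 = 8566.7 m.
Invert the barometric formula: z = H ln(P₀/P).
P₀/P = 1006/540.1 = 1.8626; ln(1.8626) = 0.62197.
z = 8566.7 × 0.62197 = 5328.2 m.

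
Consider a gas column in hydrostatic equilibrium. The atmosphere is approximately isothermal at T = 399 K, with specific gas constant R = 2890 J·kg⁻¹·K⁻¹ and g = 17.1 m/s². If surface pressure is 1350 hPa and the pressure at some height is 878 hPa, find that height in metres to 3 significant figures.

Scale height: H = RT/g = 2890 × 399 / 17.1 = 67433 m.
Invert the barometric formula: z = H ln(P₀/P).
P₀/P = 1350/878 = 1.5376; ln(1.5376) = 0.43022.
z = 67433 × 0.43022 = 29011 m.

z ≈ 29000 m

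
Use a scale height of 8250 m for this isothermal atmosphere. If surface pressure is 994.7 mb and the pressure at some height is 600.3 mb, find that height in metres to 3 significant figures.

z ≈ 4170 m

Invert the barometric formula: z = H ln(P₀/P).
P₀/P = 994.7/600.3 = 1.6570; ln(1.6570) = 0.50501.
z = 8250.0 × 0.50501 = 4166.3 m.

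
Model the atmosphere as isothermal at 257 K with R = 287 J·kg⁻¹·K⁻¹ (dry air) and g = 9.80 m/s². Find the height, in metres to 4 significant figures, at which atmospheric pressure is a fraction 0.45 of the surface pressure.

z ≈ 6010 m

Scale height: H = RT/g = 287 × 257 / 9.80 = 7526.4 m.
Set P/P₀ = exp(−z/H) = 0.45, so z = −H ln(0.45).
−ln(0.45) = 0.79851; z = 7526.4 × 0.79851 = 6009.9 m.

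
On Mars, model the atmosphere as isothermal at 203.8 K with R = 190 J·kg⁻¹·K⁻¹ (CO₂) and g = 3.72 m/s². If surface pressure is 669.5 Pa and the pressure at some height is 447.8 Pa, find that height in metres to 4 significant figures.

Scale height: H = RT/g = 190 × 203.8 / 3.72 = 10409 m.
Invert the barometric formula: z = H ln(P₀/P).
P₀/P = 669.5/447.8 = 1.4951; ln(1.4951) = 0.40219.
z = 10409 × 0.40219 = 4186.4 m.

z ≈ 4186 m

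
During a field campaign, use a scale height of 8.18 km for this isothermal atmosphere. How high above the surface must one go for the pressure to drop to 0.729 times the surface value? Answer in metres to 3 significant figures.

Set P/P₀ = exp(−z/H) = 0.729, so z = −H ln(0.729).
−ln(0.729) = 0.31608; z = 8180.0 × 0.31608 = 2585.5 m.

z ≈ 2590 m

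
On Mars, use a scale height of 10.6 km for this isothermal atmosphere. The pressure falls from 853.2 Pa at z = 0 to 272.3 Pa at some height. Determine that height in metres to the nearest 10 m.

z ≈ 12110 m

Invert the barometric formula: z = H ln(P₀/P).
P₀/P = 853.2/272.3 = 3.1333; ln(3.1333) = 1.1421.
z = 10600 × 1.1421 = 12106 m.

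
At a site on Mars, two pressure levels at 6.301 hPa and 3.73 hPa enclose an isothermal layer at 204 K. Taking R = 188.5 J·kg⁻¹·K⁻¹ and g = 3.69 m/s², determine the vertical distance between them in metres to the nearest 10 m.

Δz ≈ 5460 m

Hypsometric equation: Δz = (R T̄/g) ln(P₁/P₂).
R T̄/g = 188.5 × 204 / 3.69 = 10421 m.
ln(6.301/3.73) = ln(1.6893) = 0.52431.
Δz = 10421 × 0.52431 = 5463.8 m.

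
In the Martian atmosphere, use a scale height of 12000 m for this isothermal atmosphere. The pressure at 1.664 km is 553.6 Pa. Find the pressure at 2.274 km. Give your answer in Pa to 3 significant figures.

Between two levels, P₂ = P₁ exp(−Δz/H) with Δz = z₂ − z₁.
Δz = 2274.0 − 1664.0 = 610.00 m; Δz/H = 610.00/12000 = 0.050833.
P₂ = 553.6 × exp(−0.050833) = 553.6 × 0.95044 = 526.16 Pa.

P ≈ 526 Pa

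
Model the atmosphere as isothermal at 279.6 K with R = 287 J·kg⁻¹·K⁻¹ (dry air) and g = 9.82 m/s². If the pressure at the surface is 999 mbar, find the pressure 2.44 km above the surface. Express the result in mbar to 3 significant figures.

P ≈ 741 mbar

Scale height: H = RT/g = 287 × 279.6 / 9.82 = 8171.6 m.
Barometric formula: P = P₀ exp(−z/H).
z/H = 2440.0/8171.6 = 0.29860; exp(−0.29860) = 0.74186.
P = 999 × 0.74186 = 741.12 mbar.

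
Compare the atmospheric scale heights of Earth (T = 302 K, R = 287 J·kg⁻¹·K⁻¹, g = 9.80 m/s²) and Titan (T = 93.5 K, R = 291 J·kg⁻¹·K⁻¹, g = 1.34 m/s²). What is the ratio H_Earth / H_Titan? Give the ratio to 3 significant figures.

H = RT/g for each body.
H_Earth = 287 × 302 / 9.80 = 8844.3 m.
H_Titan = 291 × 93.5 / 1.34 = 20305 m.
H_Earth/H_Titan = 8844.3/20305 = 0.43557.

H_Earth/H_Titan ≈ 0.436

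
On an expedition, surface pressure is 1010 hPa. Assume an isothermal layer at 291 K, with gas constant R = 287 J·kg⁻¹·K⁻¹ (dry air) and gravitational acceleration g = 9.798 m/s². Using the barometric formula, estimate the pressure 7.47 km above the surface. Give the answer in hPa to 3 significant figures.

Scale height: H = RT/g = 287 × 291 / 9.798 = 8523.9 m.
Barometric formula: P = P₀ exp(−z/H).
z/H = 7470.0/8523.9 = 0.87636; exp(−0.87636) = 0.41630.
P = 1010 × 0.41630 = 420.46 hPa.

P ≈ 420 hPa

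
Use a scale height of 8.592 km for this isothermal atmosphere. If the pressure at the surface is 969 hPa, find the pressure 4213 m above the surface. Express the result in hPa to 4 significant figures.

P ≈ 593.4 hPa

Barometric formula: P = P₀ exp(−z/H).
z/H = 4213.0/8592.0 = 0.49034; exp(−0.49034) = 0.61242.
P = 969 × 0.61242 = 593.43 hPa.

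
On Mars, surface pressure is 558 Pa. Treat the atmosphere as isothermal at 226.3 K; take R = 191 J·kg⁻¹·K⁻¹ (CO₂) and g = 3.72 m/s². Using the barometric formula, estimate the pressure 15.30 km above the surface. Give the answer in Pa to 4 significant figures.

P ≈ 149.5 Pa

Scale height: H = RT/g = 191 × 226.3 / 3.72 = 11619 m.
Barometric formula: P = P₀ exp(−z/H).
z/H = 15300/11619 = 1.3168; exp(−1.3168) = 0.26799.
P = 558 × 0.26799 = 149.54 Pa.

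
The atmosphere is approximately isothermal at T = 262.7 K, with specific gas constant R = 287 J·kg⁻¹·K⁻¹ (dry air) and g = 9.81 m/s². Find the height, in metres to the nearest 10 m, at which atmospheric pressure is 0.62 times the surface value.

z ≈ 3670 m

Scale height: H = RT/g = 287 × 262.7 / 9.81 = 7685.5 m.
Set P/P₀ = exp(−z/H) = 0.62, so z = −H ln(0.62).
−ln(0.62) = 0.47804; z = 7685.5 × 0.47804 = 3674.0 m.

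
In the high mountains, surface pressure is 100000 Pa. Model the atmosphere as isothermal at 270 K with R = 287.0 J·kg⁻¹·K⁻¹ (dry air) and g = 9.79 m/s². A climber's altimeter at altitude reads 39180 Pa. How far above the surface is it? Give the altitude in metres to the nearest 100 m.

z ≈ 7400 m

Scale height: H = RT/g = 287.0 × 270 / 9.79 = 7915.2 m.
Invert the barometric formula: z = H ln(P₀/P).
P₀/P = 100000/39180 = 2.5523; ln(2.5523) = 0.93699.
z = 7915.2 × 0.93699 = 7416.5 m.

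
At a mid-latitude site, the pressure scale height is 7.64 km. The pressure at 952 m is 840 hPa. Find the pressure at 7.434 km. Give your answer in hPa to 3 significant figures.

Between two levels, P₂ = P₁ exp(−Δz/H) with Δz = z₂ − z₁.
Δz = 7434.0 − 952.00 = 6482.0 m; Δz/H = 6482.0/7640.0 = 0.84843.
P₂ = 840 × exp(−0.84843) = 840 × 0.42809 = 359.60 hPa.

P ≈ 360 hPa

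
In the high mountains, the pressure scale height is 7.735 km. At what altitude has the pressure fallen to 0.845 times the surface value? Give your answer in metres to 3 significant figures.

Set P/P₀ = exp(−z/H) = 0.845, so z = −H ln(0.845).
−ln(0.845) = 0.16842; z = 7735.0 × 0.16842 = 1302.7 m.

z ≈ 1300 m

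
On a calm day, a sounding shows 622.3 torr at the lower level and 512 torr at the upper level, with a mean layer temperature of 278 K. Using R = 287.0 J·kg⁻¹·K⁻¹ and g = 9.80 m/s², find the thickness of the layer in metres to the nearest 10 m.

Δz ≈ 1590 m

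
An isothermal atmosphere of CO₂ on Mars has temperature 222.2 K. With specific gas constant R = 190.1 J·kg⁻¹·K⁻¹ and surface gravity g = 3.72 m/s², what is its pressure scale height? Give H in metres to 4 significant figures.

The scale height of an isothermal atmosphere is H = RT/g.
H = 190.1 × 222.2 / 3.72 = 42240/3.72 = 11355 m.

H ≈ 11350 m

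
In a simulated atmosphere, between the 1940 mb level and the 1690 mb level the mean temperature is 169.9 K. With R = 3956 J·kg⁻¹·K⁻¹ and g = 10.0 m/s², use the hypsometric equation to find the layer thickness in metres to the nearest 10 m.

Δz ≈ 9270 m

Hypsometric equation: Δz = (R T̄/g) ln(P₁/P₂).
R T̄/g = 3956 × 169.9 / 10.0 = 67212 m.
ln(1940/1690) = ln(1.1479) = 0.13793.
Δz = 67212 × 0.13793 = 9270.6 m.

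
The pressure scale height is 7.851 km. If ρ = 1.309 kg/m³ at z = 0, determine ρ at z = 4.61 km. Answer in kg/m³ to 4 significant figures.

ρ ≈ 0.7277 kg/m³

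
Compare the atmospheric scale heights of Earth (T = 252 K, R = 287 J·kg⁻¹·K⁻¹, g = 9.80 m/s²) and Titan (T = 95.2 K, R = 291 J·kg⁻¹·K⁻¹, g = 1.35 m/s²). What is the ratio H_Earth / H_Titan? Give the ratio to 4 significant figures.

H_Earth/H_Titan ≈ 0.3596

H = RT/g for each body.
H_Earth = 287 × 252 / 9.80 = 7380.0 m.
H_Titan = 291 × 95.2 / 1.35 = 20521 m.
H_Earth/H_Titan = 7380.0/20521 = 0.35963.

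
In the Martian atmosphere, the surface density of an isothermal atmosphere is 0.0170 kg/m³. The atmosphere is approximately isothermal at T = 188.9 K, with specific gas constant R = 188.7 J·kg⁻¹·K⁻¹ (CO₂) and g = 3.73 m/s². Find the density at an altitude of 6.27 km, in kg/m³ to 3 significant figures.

ρ ≈ 0.00882 kg/m³

Scale height: H = RT/g = 188.7 × 188.9 / 3.73 = 9556.4 m.
In an isothermal atmosphere, density decays like pressure: ρ = ρ₀ exp(−z/H).
z/H = 6270.0/9556.4 = 0.65610; exp(−0.65610) = 0.51887.
ρ = 0.0170 × 0.51887 = 0.0088208 kg/m³.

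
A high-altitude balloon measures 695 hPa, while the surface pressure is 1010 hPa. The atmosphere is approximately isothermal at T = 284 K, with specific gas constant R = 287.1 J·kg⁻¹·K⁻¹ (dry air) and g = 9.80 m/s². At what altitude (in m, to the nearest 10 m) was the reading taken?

z ≈ 3110 m

Scale height: H = RT/g = 287.1 × 284 / 9.80 = 8320.0 m.
Invert the barometric formula: z = H ln(P₀/P).
P₀/P = 1010/695 = 1.4532; ln(1.4532) = 0.37377.
z = 8320.0 × 0.37377 = 3109.8 m.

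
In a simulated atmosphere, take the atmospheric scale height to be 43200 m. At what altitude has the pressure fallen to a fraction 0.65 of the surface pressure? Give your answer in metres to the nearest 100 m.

z ≈ 18600 m

Set P/P₀ = exp(−z/H) = 0.65, so z = −H ln(0.65).
−ln(0.65) = 0.43078; z = 43200 × 0.43078 = 18610 m.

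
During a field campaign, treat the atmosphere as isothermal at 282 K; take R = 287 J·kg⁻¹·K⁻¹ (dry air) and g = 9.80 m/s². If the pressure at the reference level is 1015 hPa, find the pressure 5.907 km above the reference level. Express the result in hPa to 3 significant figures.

P ≈ 496 hPa

Scale height: H = RT/g = 287 × 282 / 9.80 = 8258.6 m.
Barometric formula: P = P₀ exp(−z/H).
z/H = 5907.0/8258.6 = 0.71525; exp(−0.71525) = 0.48907.
P = 1015 × 0.48907 = 496.41 hPa.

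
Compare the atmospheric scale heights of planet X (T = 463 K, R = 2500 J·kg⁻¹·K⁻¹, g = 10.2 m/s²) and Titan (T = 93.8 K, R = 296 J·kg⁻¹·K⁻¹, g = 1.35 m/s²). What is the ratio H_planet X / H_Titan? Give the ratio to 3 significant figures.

H_planet X/H_Titan ≈ 5.52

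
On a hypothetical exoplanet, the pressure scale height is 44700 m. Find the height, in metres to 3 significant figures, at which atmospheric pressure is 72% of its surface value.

z ≈ 14700 m

Set P/P₀ = exp(−z/H) = 0.72, so z = −H ln(0.72).
−ln(0.72) = 0.32850; z = 44700 × 0.32850 = 14684 m.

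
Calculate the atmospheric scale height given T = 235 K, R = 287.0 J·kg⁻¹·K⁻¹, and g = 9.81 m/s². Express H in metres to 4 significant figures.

The scale height of an isothermal atmosphere is H = RT/g.
H = 287.0 × 235 / 9.81 = 67445/9.81 = 6875.1 m.

H ≈ 6875 m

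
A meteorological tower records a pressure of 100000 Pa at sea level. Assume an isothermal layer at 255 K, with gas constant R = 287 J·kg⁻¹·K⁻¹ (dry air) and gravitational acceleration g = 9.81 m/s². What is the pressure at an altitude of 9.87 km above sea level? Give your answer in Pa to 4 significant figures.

Scale height: H = RT/g = 287 × 255 / 9.81 = 7460.2 m.
Barometric formula: P = P₀ exp(−z/H).
z/H = 9870.0/7460.2 = 1.3230; exp(−1.3230) = 0.26634.
P = 100000 × 0.26634 = 26634 Pa.

P ≈ 26630 Pa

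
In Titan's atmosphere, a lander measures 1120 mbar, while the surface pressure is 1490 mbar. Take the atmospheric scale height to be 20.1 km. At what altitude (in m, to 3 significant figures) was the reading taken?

z ≈ 5740 m

Invert the barometric formula: z = H ln(P₀/P).
P₀/P = 1490/1120 = 1.3304; ln(1.3304) = 0.28548.
z = 20100 × 0.28548 = 5738.1 m.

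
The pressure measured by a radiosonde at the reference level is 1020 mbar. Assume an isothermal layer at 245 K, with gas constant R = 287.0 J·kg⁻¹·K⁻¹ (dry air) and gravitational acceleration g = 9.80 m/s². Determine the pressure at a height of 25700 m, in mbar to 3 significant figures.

Scale height: H = RT/g = 287.0 × 245 / 9.80 = 7175.0 m.
Barometric formula: P = P₀ exp(−z/H).
z/H = 25700/7175.0 = 3.5819; exp(−3.5819) = 0.027823.
P = 1020 × 0.027823 = 28.379 mbar.

P ≈ 28.4 mbar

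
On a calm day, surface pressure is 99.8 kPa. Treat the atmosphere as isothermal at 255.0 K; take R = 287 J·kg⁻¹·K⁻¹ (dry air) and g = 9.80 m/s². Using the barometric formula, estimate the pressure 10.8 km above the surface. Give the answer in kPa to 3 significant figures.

P ≈ 23.5 kPa

Scale height: H = RT/g = 287 × 255.0 / 9.80 = 7467.9 m.
Barometric formula: P = P₀ exp(−z/H).
z/H = 10800/7467.9 = 1.4462; exp(−1.4462) = 0.23546.
P = 99.8 × 0.23546 = 23.499 kPa.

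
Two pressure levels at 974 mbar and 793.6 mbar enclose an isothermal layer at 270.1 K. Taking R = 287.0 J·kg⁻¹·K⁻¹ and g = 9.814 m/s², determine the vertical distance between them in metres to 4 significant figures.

Δz ≈ 1618 m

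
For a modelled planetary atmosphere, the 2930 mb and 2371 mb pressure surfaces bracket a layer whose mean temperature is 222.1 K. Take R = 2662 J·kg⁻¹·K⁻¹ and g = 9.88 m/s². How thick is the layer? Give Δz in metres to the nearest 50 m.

Δz ≈ 12650 m

Hypsometric equation: Δz = (R T̄/g) ln(P₁/P₂).
R T̄/g = 2662 × 222.1 / 9.88 = 59841 m.
ln(2930/2371) = ln(1.2358) = 0.21172.
Δz = 59841 × 0.21172 = 12670 m.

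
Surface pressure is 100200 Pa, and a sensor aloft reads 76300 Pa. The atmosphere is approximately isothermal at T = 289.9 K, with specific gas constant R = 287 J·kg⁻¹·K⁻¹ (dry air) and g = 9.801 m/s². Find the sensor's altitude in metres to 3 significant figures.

z ≈ 2310 m

Scale height: H = RT/g = 287 × 289.9 / 9.801 = 8489.1 m.
Invert the barometric formula: z = H ln(P₀/P).
P₀/P = 100200/76300 = 1.3132; ln(1.3132) = 0.27247.
z = 8489.1 × 0.27247 = 2313.0 m.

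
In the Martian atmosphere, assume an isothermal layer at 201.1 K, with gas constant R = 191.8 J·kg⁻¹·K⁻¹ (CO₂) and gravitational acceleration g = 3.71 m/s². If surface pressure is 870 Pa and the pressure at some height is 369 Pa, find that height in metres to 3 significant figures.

Scale height: H = RT/g = 191.8 × 201.1 / 3.71 = 10396 m.
Invert the barometric formula: z = H ln(P₀/P).
P₀/P = 870/369 = 2.3577; ln(2.3577) = 0.85769.
z = 10396 × 0.85769 = 8916.5 m.

z ≈ 8920 m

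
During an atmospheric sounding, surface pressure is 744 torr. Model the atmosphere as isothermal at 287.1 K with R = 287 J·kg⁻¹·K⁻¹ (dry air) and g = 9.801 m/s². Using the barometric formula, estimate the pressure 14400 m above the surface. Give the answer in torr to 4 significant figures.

Scale height: H = RT/g = 287 × 287.1 / 9.801 = 8407.1 m.
Barometric formula: P = P₀ exp(−z/H).
z/H = 14400/8407.1 = 1.7128; exp(−1.7128) = 0.18036.
P = 744 × 0.18036 = 134.19 torr.

P ≈ 134.2 torr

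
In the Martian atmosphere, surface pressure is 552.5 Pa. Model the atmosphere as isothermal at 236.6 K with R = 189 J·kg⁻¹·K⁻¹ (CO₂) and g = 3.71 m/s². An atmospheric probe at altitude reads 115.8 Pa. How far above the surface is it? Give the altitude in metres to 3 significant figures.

z ≈ 18800 m

Scale height: H = RT/g = 189 × 236.6 / 3.71 = 12053 m.
Invert the barometric formula: z = H ln(P₀/P).
P₀/P = 552.5/115.8 = 4.7712; ln(4.7712) = 1.5626.
z = 12053 × 1.5626 = 18834 m.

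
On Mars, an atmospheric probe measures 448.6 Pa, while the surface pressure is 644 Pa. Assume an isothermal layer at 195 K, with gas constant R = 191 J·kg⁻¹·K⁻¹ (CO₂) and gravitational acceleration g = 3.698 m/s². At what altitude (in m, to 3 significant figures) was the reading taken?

z ≈ 3640 m

Scale height: H = RT/g = 191 × 195 / 3.698 = 10072 m.
Invert the barometric formula: z = H ln(P₀/P).
P₀/P = 644/448.6 = 1.4356; ln(1.4356) = 0.36158.
z = 10072 × 0.36158 = 3641.8 m.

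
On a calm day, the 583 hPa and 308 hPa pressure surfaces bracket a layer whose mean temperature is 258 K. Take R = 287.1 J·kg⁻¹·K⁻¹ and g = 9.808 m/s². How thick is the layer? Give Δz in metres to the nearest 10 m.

Hypsometric equation: Δz = (R T̄/g) ln(P₁/P₂).
R T̄/g = 287.1 × 258 / 9.808 = 7552.2 m.
ln(583/308) = ln(1.8929) = 0.63811.
Δz = 7552.2 × 0.63811 = 4819.1 m.

Δz ≈ 4820 m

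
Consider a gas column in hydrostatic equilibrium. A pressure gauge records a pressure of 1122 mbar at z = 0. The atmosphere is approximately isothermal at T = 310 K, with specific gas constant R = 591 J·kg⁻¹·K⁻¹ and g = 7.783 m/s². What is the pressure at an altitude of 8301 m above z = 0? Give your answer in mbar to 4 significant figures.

Scale height: H = RT/g = 591 × 310 / 7.783 = 23540 m.
Barometric formula: P = P₀ exp(−z/H).
z/H = 8301.0/23540 = 0.35263; exp(−0.35263) = 0.70284.
P = 1122 × 0.70284 = 788.59 mbar.

P ≈ 788.6 mbar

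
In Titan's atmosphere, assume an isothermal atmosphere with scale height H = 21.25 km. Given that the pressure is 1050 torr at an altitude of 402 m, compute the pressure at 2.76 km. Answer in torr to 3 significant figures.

P ≈ 940 torr

Between two levels, P₂ = P₁ exp(−Δz/H) with Δz = z₂ − z₁.
Δz = 2760.0 − 402.00 = 2358.0 m; Δz/H = 2358.0/21250 = 0.11096.
P₂ = 1050 × exp(−0.11096) = 1050 × 0.89497 = 939.72 torr.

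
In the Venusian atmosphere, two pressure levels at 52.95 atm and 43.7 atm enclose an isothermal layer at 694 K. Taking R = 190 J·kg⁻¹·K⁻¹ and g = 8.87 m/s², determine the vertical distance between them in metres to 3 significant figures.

Δz ≈ 2850 m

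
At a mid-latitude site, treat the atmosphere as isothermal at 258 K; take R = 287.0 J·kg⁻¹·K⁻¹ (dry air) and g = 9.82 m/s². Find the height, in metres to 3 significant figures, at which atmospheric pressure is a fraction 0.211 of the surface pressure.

z ≈ 11700 m

Scale height: H = RT/g = 287.0 × 258 / 9.82 = 7540.3 m.
Set P/P₀ = exp(−z/H) = 0.211, so z = −H ln(0.211).
−ln(0.211) = 1.5559; z = 7540.3 × 1.5559 = 11732 m.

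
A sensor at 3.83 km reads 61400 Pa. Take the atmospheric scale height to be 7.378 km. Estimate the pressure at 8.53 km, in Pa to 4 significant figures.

Between two levels, P₂ = P₁ exp(−Δz/H) with Δz = z₂ − z₁.
Δz = 8530.0 − 3830.0 = 4700.0 m; Δz/H = 4700.0/7378.0 = 0.63703.
P₂ = 61400 × exp(−0.63703) = 61400 × 0.52886 = 32472 Pa.

P ≈ 32470 Pa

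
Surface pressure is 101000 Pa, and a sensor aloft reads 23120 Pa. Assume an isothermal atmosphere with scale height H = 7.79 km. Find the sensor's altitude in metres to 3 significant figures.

z ≈ 11500 m

Invert the barometric formula: z = H ln(P₀/P).
P₀/P = 101000/23120 = 4.3685; ln(4.3685) = 1.4744.
z = 7790.0 × 1.4744 = 11486 m.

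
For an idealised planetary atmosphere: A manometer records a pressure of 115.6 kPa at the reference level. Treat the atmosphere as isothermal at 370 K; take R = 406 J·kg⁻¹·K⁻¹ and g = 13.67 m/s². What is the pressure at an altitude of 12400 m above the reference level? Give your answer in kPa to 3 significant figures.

P ≈ 37.4 kPa

Scale height: H = RT/g = 406 × 370 / 13.67 = 10989 m.
Barometric formula: P = P₀ exp(−z/H).
z/H = 12400/10989 = 1.1284; exp(−1.1284) = 0.32355.
P = 115.6 × 0.32355 = 37.402 kPa.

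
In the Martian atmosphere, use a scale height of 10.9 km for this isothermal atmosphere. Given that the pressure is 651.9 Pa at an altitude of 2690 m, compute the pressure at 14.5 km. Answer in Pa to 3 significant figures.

Between two levels, P₂ = P₁ exp(−Δz/H) with Δz = z₂ − z₁.
Δz = 14500 − 2690.0 = 11810 m; Δz/H = 11810/10900 = 1.0835.
P₂ = 651.9 × exp(−1.0835) = 651.9 × 0.33841 = 220.61 Pa.

P ≈ 221 Pa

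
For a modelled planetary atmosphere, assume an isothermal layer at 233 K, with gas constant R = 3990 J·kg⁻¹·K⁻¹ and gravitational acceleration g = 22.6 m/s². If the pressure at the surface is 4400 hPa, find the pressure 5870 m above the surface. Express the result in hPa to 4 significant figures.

Scale height: H = RT/g = 3990 × 233 / 22.6 = 41136 m.
Barometric formula: P = P₀ exp(−z/H).
z/H = 5870.0/41136 = 0.14270; exp(−0.14270) = 0.86701.
P = 4400 × 0.86701 = 3814.8 hPa.

P ≈ 3815 hPa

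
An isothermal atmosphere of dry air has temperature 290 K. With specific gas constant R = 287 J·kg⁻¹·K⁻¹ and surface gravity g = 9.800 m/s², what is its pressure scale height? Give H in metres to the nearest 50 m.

The scale height of an isothermal atmosphere is H = RT/g.
H = 287 × 290 / 9.800 = 83230/9.800 = 8492.9 m.

H ≈ 8500 m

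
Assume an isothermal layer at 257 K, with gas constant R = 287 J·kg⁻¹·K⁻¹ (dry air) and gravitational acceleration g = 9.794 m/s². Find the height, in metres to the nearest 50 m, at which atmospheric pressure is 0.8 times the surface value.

Scale height: H = RT/g = 287 × 257 / 9.794 = 7531.0 m.
Set P/P₀ = exp(−z/H) = 0.8, so z = −H ln(0.8).
−ln(0.8) = 0.22314; z = 7531.0 × 0.22314 = 1680.5 m.

z ≈ 1700 m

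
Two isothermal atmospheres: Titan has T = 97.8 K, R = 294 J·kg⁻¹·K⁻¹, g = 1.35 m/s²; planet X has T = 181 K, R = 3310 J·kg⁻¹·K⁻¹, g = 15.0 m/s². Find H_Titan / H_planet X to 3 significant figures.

H_Titan/H_planet X ≈ 0.533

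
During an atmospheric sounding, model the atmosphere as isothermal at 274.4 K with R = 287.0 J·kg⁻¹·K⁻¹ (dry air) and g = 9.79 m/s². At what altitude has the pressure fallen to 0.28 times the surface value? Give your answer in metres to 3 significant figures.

z ≈ 10200 m

Scale height: H = RT/g = 287.0 × 274.4 / 9.79 = 8044.2 m.
Set P/P₀ = exp(−z/H) = 0.28, so z = −H ln(0.28).
−ln(0.28) = 1.2730; z = 8044.2 × 1.2730 = 10240 m.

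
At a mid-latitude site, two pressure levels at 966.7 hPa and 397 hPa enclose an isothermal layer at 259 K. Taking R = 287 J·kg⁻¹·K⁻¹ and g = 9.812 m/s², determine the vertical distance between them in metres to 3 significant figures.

Hypsometric equation: Δz = (R T̄/g) ln(P₁/P₂).
R T̄/g = 287 × 259 / 9.812 = 7575.7 m.
ln(966.7/397) = ln(2.4350) = 0.88995.
Δz = 7575.7 × 0.88995 = 6742.0 m.

Δz ≈ 6740 m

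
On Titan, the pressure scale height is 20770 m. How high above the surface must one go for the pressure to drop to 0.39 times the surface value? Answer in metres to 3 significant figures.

z ≈ 19600 m

Set P/P₀ = exp(−z/H) = 0.39, so z = −H ln(0.39).
−ln(0.39) = 0.94161; z = 20770 × 0.94161 = 19557 m.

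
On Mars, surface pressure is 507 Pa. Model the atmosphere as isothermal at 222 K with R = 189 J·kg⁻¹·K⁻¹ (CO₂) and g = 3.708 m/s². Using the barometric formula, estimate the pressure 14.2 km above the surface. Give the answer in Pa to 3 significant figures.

P ≈ 145 Pa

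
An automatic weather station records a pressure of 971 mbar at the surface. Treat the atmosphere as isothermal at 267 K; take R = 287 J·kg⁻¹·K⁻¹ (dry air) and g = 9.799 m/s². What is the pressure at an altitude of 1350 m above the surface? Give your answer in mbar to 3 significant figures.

P ≈ 817 mbar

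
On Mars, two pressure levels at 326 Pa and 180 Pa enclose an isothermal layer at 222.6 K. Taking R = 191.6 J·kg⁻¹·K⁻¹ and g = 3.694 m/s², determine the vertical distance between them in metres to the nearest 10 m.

Hypsometric equation: Δz = (R T̄/g) ln(P₁/P₂).
R T̄/g = 191.6 × 222.6 / 3.694 = 11546 m.
ln(326/180) = ln(1.8111) = 0.59393.
Δz = 11546 × 0.59393 = 6857.5 m.

Δz ≈ 6860 m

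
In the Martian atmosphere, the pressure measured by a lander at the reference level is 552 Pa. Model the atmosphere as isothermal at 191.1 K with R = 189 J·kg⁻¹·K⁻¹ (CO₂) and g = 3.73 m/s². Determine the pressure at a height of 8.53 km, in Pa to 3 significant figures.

P ≈ 229 Pa

Scale height: H = RT/g = 189 × 191.1 / 3.73 = 9683.1 m.
Barometric formula: P = P₀ exp(−z/H).
z/H = 8530.0/9683.1 = 0.88092; exp(−0.88092) = 0.41440.
P = 552 × 0.41440 = 228.75 Pa.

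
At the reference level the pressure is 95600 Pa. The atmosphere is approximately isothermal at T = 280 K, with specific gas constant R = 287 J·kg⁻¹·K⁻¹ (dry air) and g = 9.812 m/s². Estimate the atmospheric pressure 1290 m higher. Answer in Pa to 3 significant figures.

P ≈ 81700 Pa

Scale height: H = RT/g = 287 × 280 / 9.812 = 8190.0 m.
Barometric formula: P = P₀ exp(−z/H).
z/H = 1290.0/8190.0 = 0.15751; exp(−0.15751) = 0.85427.
P = 95600 × 0.85427 = 81668 Pa.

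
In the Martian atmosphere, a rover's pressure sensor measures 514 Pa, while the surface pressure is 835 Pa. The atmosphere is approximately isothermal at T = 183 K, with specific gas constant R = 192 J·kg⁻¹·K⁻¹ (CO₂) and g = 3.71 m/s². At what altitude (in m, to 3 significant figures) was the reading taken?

z ≈ 4600 m

Scale height: H = RT/g = 192 × 183 / 3.71 = 9470.6 m.
Invert the barometric formula: z = H ln(P₀/P).
P₀/P = 835/514 = 1.6245; ln(1.6245) = 0.48520.
z = 9470.6 × 0.48520 = 4595.1 m.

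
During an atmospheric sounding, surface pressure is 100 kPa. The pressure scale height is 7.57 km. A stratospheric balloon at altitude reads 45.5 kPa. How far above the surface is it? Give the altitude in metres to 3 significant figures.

Invert the barometric formula: z = H ln(P₀/P).
P₀/P = 100/45.5 = 2.1978; ln(2.1978) = 0.78746.
z = 7570.0 × 0.78746 = 5961.1 m.

z ≈ 5960 m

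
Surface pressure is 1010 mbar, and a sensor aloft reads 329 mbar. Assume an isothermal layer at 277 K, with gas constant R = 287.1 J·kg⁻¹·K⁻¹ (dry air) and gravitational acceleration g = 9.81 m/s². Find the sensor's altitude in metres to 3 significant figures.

Scale height: H = RT/g = 287.1 × 277 / 9.81 = 8106.7 m.
Invert the barometric formula: z = H ln(P₀/P).
P₀/P = 1010/329 = 3.0699; ln(3.0699) = 1.1216.
z = 8106.7 × 1.1216 = 9092.5 m.

z ≈ 9090 m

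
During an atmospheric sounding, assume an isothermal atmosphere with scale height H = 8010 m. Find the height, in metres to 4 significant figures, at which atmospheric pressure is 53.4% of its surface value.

z ≈ 5025 m

Set P/P₀ = exp(−z/H) = 0.534, so z = −H ln(0.534).
−ln(0.534) = 0.62736; z = 8010.0 × 0.62736 = 5025.2 m.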